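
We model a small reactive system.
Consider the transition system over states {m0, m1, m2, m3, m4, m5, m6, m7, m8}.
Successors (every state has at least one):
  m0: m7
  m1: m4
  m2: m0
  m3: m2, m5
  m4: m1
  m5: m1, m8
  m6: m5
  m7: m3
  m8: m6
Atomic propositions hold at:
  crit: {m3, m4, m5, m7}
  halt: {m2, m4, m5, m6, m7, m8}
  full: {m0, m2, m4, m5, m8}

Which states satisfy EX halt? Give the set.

Sat(EX halt) = {s : some successor in {m2, m4, m5, m6, m7, m8}} = {m0, m1, m3, m5, m6, m8}

{m0, m1, m3, m5, m6, m8}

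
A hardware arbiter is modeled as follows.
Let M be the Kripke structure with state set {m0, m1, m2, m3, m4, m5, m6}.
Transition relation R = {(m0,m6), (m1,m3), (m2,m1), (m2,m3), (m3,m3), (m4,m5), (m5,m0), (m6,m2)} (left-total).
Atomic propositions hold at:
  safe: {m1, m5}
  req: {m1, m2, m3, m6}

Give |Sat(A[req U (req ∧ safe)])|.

1

Sat(req ∧ safe) = {m1}
A[req U (req ∧ safe)]: least fixpoint, start Z0 = Sat((req ∧ safe)) = {m1}, add states in Sat(req) with every successor in Z. Already a fixed point.
Sat(A[req U (req ∧ safe)]) = {m1}
|Sat(A[req U (req ∧ safe)])| = |{m1}| = 1.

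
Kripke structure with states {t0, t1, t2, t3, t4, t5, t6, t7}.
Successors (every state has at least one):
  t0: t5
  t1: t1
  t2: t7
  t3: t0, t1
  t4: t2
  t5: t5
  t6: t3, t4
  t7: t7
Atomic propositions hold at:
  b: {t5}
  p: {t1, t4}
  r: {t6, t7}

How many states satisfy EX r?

2

Sat(EX r) = {s : some successor in {t6, t7}} = {t2, t7}
|Sat(EX r)| = |{t2, t7}| = 2.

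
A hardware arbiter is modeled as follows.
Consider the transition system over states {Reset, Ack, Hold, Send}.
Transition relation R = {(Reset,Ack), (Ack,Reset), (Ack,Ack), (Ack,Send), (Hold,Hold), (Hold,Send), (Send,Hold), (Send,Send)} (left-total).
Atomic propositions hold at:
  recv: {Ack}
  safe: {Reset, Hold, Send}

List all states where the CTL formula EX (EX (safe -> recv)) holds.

Sat(safe -> recv) = {Ack}
Sat(EX (safe -> recv)) = {s : some successor in {Ack}} = {Reset, Ack}
Sat(EX (EX (safe -> recv))) = {s : some successor in {Reset, Ack}} = {Reset, Ack}

{Reset, Ack}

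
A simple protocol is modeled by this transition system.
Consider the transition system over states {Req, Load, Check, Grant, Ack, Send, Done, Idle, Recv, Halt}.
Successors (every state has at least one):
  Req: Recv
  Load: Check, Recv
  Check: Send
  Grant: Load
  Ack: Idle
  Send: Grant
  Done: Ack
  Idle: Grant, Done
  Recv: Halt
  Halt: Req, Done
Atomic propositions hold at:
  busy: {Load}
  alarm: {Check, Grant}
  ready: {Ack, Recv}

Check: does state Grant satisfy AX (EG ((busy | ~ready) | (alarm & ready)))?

Yes

Sat(~ready) = {Req, Load, Check, Grant, Send, Done, Idle, Halt}
Sat(busy | ~ready) = {Req, Load, Check, Grant, Send, Done, Idle, Halt}
Sat(alarm & ready) = ∅
Sat((busy | ~ready) | (alarm & ready)) = {Req, Load, Check, Grant, Send, Done, Idle, Halt}
EG ((busy | ~ready) | (alarm & ready)): greatest fixpoint, start Z0 = {Req, Load, Check, Grant, Send, Done, Idle, Halt}, keep only states in Sat with some successor in Z. Z1 = {Load, Check, Grant, Send, Idle, Halt}; Z2 = {Load, Check, Grant, Send, Idle}; fixed.
Sat(EG ((busy | ~ready) | (alarm & ready))) = {Load, Check, Grant, Send, Idle}
Sat(AX (EG ((busy | ~ready) | (alarm & ready)))) = {s : every successor in {Load, Check, Grant, Send, Idle}} = {Check, Grant, Ack, Send}
Grant ∈ Sat(AX (EG ((busy | ~ready) | (alarm & ready)))) = {Check, Grant, Ack, Send}, so the formula holds at Grant.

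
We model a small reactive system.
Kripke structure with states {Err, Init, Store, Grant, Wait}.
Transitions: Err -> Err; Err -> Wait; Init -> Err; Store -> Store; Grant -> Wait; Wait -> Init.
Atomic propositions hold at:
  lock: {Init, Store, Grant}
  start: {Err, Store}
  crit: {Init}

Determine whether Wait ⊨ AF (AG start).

AG start: greatest fixpoint, start Z0 = {Err, Store}, keep only states in Sat with every successor in Z. Z1 = {Store}; fixed.
Sat(AG start) = {Store}
AF (AG start): least fixpoint, start Z0 = {Store}, add states with every successor in Z. Already a fixed point.
Sat(AF (AG start)) = {Store}
Wait ∉ Sat(AF (AG start)) = {Store}, so the formula does not hold at Wait.

No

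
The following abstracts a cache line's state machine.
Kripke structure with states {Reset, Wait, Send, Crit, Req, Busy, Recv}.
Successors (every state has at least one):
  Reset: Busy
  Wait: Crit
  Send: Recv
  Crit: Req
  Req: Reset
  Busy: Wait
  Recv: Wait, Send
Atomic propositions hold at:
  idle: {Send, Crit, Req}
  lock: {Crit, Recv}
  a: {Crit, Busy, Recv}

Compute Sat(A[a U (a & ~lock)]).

Sat(~lock) = {Reset, Wait, Send, Req, Busy}
Sat(a & ~lock) = {Busy}
A[a U (a & ~lock)]: least fixpoint, start Z0 = Sat((a & ~lock)) = {Busy}, add states in Sat(a) with every successor in Z. Already a fixed point.
Sat(A[a U (a & ~lock)]) = {Busy}

{Busy}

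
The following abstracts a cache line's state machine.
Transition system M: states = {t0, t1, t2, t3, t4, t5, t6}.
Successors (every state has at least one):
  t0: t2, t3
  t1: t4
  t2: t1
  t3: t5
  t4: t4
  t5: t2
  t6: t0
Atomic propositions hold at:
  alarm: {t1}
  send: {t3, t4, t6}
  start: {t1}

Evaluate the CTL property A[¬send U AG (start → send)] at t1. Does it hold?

Yes

Sat(¬send) = {t0, t1, t2, t5}
Sat(start → send) = {t0, t2, t3, t4, t5, t6}
AG (start → send): greatest fixpoint, start Z0 = {t0, t2, t3, t4, t5, t6}, keep only states in Sat with every successor in Z. Z1 = {t0, t3, t4, t5, t6}; Z2 = {t3, t4, t6}; Z3 = {t4}; fixed.
Sat(AG (start → send)) = {t4}
A[¬send U AG (start → send)]: least fixpoint, start Z0 = Sat(AG (start → send)) = {t4}, add states in Sat(¬send) with every successor in Z. Z1 = {t1, t4}; Z2 = {t1, t2, t4}; Z3 = {t1, t2, t4, t5}; fixed.
Sat(A[¬send U AG (start → send)]) = {t1, t2, t4, t5}
t1 ∈ Sat(A[¬send U AG (start → send)]) = {t1, t2, t4, t5}, so the formula holds at t1.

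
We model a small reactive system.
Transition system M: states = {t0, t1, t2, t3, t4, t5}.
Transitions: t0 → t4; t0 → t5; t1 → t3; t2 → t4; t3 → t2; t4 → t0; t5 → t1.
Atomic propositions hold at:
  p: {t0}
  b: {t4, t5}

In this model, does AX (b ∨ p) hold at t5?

Sat(b ∨ p) = {t0, t4, t5}
Sat(AX (b ∨ p)) = {s : every successor in {t0, t4, t5}} = {t0, t2, t4}
t5 ∉ Sat(AX (b ∨ p)) = {t0, t2, t4}, so the formula does not hold at t5.

No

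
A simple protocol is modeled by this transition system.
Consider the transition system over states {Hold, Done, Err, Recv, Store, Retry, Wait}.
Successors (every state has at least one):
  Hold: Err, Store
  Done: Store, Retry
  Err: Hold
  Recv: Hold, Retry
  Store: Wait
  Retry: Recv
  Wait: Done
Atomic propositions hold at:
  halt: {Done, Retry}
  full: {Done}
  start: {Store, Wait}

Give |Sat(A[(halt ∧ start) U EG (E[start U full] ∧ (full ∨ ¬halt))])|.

Sat(halt ∧ start) = ∅
E[start U full]: least fixpoint, start Z0 = Sat(full) = {Done}, add states in Sat(start) with some successor in Z. Z1 = {Done, Wait}; Z2 = {Done, Store, Wait}; fixed.
Sat(E[start U full]) = {Done, Store, Wait}
Sat(¬halt) = {Hold, Err, Recv, Store, Wait}
Sat(full ∨ ¬halt) = {Hold, Done, Err, Recv, Store, Wait}
Sat(E[start U full] ∧ (full ∨ ¬halt)) = {Done, Store, Wait}
EG (E[start U full] ∧ (full ∨ ¬halt)): greatest fixpoint, start Z0 = {Done, Store, Wait}, keep only states in Sat with some successor in Z. Already a fixed point.
Sat(EG (E[start U full] ∧ (full ∨ ¬halt))) = {Done, Store, Wait}
A[(halt ∧ start) U EG (E[start U full] ∧ (full ∨ ¬halt))]: least fixpoint, start Z0 = Sat(EG (E[start U full] ∧ (full ∨ ¬halt))) = {Done, Store, Wait}, add states in Sat(halt ∧ start) with every successor in Z. Already a fixed point.
Sat(A[(halt ∧ start) U EG (E[start U full] ∧ (full ∨ ¬halt))]) = {Done, Store, Wait}
|Sat(A[(halt ∧ start) U EG (E[start U full] ∧ (full ∨ ¬halt))])| = |{Done, Store, Wait}| = 3.

3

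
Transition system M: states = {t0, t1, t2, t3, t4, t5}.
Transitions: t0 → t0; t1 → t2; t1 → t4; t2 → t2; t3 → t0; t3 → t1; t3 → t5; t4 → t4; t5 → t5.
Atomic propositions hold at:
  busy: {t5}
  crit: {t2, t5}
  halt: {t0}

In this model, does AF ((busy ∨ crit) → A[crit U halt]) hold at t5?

No

Sat(busy ∨ crit) = {t2, t5}
A[crit U halt]: least fixpoint, start Z0 = Sat(halt) = {t0}, add states in Sat(crit) with every successor in Z. Already a fixed point.
Sat(A[crit U halt]) = {t0}
Sat((busy ∨ crit) → A[crit U halt]) = {t0, t1, t3, t4}
AF ((busy ∨ crit) → A[crit U halt]): least fixpoint, start Z0 = {t0, t1, t3, t4}, add states with every successor in Z. Already a fixed point.
Sat(AF ((busy ∨ crit) → A[crit U halt])) = {t0, t1, t3, t4}
t5 ∉ Sat(AF ((busy ∨ crit) → A[crit U halt])) = {t0, t1, t3, t4}, so the formula does not hold at t5.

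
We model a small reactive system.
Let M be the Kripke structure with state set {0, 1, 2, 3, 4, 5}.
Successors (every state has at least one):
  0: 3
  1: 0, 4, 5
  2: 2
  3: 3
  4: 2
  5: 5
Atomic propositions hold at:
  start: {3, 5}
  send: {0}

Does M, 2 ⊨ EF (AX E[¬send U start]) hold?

No

Sat(¬send) = {1, 2, 3, 4, 5}
E[¬send U start]: least fixpoint, start Z0 = Sat(start) = {3, 5}, add states in Sat(¬send) with some successor in Z. Z1 = {1, 3, 5}; fixed.
Sat(E[¬send U start]) = {1, 3, 5}
Sat(AX E[¬send U start]) = {s : every successor in {1, 3, 5}} = {0, 3, 5}
EF (AX E[¬send U start]): least fixpoint, start Z0 = {0, 3, 5}, add states with some successor in Z. Z1 = {0, 1, 3, 5}; fixed.
Sat(EF (AX E[¬send U start])) = {0, 1, 3, 5}
2 ∉ Sat(EF (AX E[¬send U start])) = {0, 1, 3, 5}, so the formula does not hold at 2.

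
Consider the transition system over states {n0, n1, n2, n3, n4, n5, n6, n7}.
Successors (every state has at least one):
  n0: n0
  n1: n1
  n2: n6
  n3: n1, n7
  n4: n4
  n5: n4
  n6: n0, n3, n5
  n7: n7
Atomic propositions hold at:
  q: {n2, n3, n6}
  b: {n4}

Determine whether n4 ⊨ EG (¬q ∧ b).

Yes

Sat(¬q) = {n0, n1, n4, n5, n7}
Sat(¬q ∧ b) = {n4}
EG (¬q ∧ b): greatest fixpoint, start Z0 = {n4}, keep only states in Sat with some successor in Z. Already a fixed point.
Sat(EG (¬q ∧ b)) = {n4}
n4 ∈ Sat(EG (¬q ∧ b)) = {n4}, so the formula holds at n4.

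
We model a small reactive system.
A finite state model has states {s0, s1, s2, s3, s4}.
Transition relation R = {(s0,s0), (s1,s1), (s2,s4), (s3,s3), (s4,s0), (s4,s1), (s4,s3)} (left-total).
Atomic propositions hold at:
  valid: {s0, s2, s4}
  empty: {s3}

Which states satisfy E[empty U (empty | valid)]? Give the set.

{s0, s2, s3, s4}

Sat(empty | valid) = {s0, s2, s3, s4}
E[empty U (empty | valid)]: least fixpoint, start Z0 = Sat((empty | valid)) = {s0, s2, s3, s4}, add states in Sat(empty) with some successor in Z. Already a fixed point.
Sat(E[empty U (empty | valid)]) = {s0, s2, s3, s4}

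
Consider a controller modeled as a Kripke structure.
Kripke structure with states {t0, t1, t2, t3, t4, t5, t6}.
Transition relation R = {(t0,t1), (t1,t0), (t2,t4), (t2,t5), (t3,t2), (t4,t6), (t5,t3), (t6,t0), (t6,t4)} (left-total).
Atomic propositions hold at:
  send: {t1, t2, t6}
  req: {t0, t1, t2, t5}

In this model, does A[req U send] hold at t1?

Yes

A[req U send]: least fixpoint, start Z0 = Sat(send) = {t1, t2, t6}, add states in Sat(req) with every successor in Z. Z1 = {t0, t1, t2, t6}; fixed.
Sat(A[req U send]) = {t0, t1, t2, t6}
t1 ∈ Sat(A[req U send]) = {t0, t1, t2, t6}, so the formula holds at t1.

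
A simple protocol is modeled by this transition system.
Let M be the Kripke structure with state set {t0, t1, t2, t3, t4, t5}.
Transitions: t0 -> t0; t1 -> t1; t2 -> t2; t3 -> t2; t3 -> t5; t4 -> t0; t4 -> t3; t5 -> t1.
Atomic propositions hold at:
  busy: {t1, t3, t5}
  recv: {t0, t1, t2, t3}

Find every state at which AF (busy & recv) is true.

{t1, t3, t5}

Sat(busy & recv) = {t1, t3}
AF (busy & recv): least fixpoint, start Z0 = {t1, t3}, add states with every successor in Z. Z1 = {t1, t3, t5}; fixed.
Sat(AF (busy & recv)) = {t1, t3, t5}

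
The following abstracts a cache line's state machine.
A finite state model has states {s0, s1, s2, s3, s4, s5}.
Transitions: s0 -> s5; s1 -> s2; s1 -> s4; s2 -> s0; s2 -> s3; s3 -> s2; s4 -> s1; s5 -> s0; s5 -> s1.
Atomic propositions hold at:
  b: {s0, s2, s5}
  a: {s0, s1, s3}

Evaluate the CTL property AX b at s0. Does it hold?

Sat(AX b) = {s : every successor in {s0, s2, s5}} = {s0, s3}
s0 ∈ Sat(AX b) = {s0, s3}, so the formula holds at s0.

Yes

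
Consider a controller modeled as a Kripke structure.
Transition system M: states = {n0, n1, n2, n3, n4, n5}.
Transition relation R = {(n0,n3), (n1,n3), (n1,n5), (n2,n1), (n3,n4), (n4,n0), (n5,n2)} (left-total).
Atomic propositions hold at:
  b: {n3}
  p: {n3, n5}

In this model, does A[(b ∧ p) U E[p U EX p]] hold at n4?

Sat(b ∧ p) = {n3}
Sat(EX p) = {s : some successor in {n3, n5}} = {n0, n1}
E[p U EX p]: least fixpoint, start Z0 = Sat(EX p) = {n0, n1}, add states in Sat(p) with some successor in Z. Already a fixed point.
Sat(E[p U EX p]) = {n0, n1}
A[(b ∧ p) U E[p U EX p]]: least fixpoint, start Z0 = Sat(E[p U EX p]) = {n0, n1}, add states in Sat(b ∧ p) with every successor in Z. Already a fixed point.
Sat(A[(b ∧ p) U E[p U EX p]]) = {n0, n1}
n4 ∉ Sat(A[(b ∧ p) U E[p U EX p]]) = {n0, n1}, so the formula does not hold at n4.

No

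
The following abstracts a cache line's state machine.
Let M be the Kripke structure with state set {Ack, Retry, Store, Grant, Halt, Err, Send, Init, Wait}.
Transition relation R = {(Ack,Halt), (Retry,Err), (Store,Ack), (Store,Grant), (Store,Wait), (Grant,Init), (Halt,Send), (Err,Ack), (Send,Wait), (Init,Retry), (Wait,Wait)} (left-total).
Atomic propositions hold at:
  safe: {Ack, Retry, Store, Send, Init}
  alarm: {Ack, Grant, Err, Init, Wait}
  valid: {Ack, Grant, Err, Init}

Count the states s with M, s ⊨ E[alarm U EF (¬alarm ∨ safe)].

Sat(¬alarm) = {Retry, Store, Halt, Send}
Sat(¬alarm ∨ safe) = {Ack, Retry, Store, Halt, Send, Init}
EF (¬alarm ∨ safe): least fixpoint, start Z0 = {Ack, Retry, Store, Halt, Send, Init}, add states with some successor in Z. Z1 = {Ack, Retry, Store, Grant, Halt, Err, Send, Init}; fixed.
Sat(EF (¬alarm ∨ safe)) = {Ack, Retry, Store, Grant, Halt, Err, Send, Init}
E[alarm U EF (¬alarm ∨ safe)]: least fixpoint, start Z0 = Sat(EF (¬alarm ∨ safe)) = {Ack, Retry, Store, Grant, Halt, Err, Send, Init}, add states in Sat(alarm) with some successor in Z. Already a fixed point.
Sat(E[alarm U EF (¬alarm ∨ safe)]) = {Ack, Retry, Store, Grant, Halt, Err, Send, Init}
|Sat(E[alarm U EF (¬alarm ∨ safe)])| = |{Ack, Retry, Store, Grant, Halt, Err, Send, Init}| = 8.

8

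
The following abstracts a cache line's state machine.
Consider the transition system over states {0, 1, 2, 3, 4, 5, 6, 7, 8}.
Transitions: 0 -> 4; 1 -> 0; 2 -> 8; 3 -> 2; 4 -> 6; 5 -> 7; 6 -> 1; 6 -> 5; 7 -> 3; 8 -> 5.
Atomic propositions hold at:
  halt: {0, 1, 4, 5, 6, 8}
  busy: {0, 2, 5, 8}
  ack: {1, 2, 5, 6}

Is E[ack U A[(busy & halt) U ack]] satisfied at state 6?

Yes

Sat(busy & halt) = {0, 5, 8}
A[(busy & halt) U ack]: least fixpoint, start Z0 = Sat(ack) = {1, 2, 5, 6}, add states in Sat(busy & halt) with every successor in Z. Z1 = {1, 2, 5, 6, 8}; fixed.
Sat(A[(busy & halt) U ack]) = {1, 2, 5, 6, 8}
E[ack U A[(busy & halt) U ack]]: least fixpoint, start Z0 = Sat(A[(busy & halt) U ack]) = {1, 2, 5, 6, 8}, add states in Sat(ack) with some successor in Z. Already a fixed point.
Sat(E[ack U A[(busy & halt) U ack]]) = {1, 2, 5, 6, 8}
6 ∈ Sat(E[ack U A[(busy & halt) U ack]]) = {1, 2, 5, 6, 8}, so the formula holds at 6.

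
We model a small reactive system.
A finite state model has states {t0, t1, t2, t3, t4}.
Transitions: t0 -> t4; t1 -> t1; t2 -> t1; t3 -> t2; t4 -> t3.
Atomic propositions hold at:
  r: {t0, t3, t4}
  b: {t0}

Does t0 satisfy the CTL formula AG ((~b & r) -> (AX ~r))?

Sat(~b) = {t1, t2, t3, t4}
Sat(~b & r) = {t3, t4}
Sat(~r) = {t1, t2}
Sat(AX ~r) = {s : every successor in {t1, t2}} = {t1, t2, t3}
Sat((~b & r) -> (AX ~r)) = {t0, t1, t2, t3}
AG ((~b & r) -> (AX ~r)): greatest fixpoint, start Z0 = {t0, t1, t2, t3}, keep only states in Sat with every successor in Z. Z1 = {t1, t2, t3}; fixed.
Sat(AG ((~b & r) -> (AX ~r))) = {t1, t2, t3}
t0 ∉ Sat(AG ((~b & r) -> (AX ~r))) = {t1, t2, t3}, so the formula does not hold at t0.

No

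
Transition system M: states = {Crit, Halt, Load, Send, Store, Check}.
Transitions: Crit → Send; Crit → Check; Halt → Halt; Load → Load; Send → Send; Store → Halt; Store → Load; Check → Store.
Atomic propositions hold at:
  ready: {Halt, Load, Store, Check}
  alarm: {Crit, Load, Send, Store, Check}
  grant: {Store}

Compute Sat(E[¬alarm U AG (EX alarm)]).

{Load, Send}

Sat(¬alarm) = {Halt}
Sat(EX alarm) = {s : some successor in {Crit, Load, Send, Store, Check}} = {Crit, Load, Send, Store, Check}
AG (EX alarm): greatest fixpoint, start Z0 = {Crit, Load, Send, Store, Check}, keep only states in Sat with every successor in Z. Z1 = {Crit, Load, Send, Check}; Z2 = {Crit, Load, Send}; Z3 = {Load, Send}; fixed.
Sat(AG (EX alarm)) = {Load, Send}
E[¬alarm U AG (EX alarm)]: least fixpoint, start Z0 = Sat(AG (EX alarm)) = {Load, Send}, add states in Sat(¬alarm) with some successor in Z. Already a fixed point.
Sat(E[¬alarm U AG (EX alarm)]) = {Load, Send}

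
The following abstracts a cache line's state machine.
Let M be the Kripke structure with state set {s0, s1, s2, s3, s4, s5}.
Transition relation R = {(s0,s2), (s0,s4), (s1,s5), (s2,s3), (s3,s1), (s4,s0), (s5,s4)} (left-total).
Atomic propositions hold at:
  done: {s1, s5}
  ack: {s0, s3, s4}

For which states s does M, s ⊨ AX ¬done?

Sat(¬done) = {s0, s2, s3, s4}
Sat(AX ¬done) = {s : every successor in {s0, s2, s3, s4}} = {s0, s2, s4, s5}

{s0, s2, s4, s5}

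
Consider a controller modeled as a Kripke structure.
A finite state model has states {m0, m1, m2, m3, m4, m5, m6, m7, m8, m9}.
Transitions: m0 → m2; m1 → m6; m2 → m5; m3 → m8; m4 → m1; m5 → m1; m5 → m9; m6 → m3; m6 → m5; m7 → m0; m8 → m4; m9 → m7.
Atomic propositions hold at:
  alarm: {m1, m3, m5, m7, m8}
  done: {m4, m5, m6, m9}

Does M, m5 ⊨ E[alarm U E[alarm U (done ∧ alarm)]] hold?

Sat(done ∧ alarm) = {m5}
E[alarm U (done ∧ alarm)]: least fixpoint, start Z0 = Sat((done ∧ alarm)) = {m5}, add states in Sat(alarm) with some successor in Z. Already a fixed point.
Sat(E[alarm U (done ∧ alarm)]) = {m5}
E[alarm U E[alarm U (done ∧ alarm)]]: least fixpoint, start Z0 = Sat(E[alarm U (done ∧ alarm)]) = {m5}, add states in Sat(alarm) with some successor in Z. Already a fixed point.
Sat(E[alarm U E[alarm U (done ∧ alarm)]]) = {m5}
m5 ∈ Sat(E[alarm U E[alarm U (done ∧ alarm)]]) = {m5}, so the formula holds at m5.

Yes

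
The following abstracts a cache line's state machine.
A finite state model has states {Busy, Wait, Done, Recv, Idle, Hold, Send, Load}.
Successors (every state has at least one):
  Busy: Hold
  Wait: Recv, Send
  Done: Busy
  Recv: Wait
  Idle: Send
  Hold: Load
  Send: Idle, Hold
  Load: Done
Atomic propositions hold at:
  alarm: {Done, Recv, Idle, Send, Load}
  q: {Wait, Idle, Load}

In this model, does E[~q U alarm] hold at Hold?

Yes

Sat(~q) = {Busy, Done, Recv, Hold, Send}
E[~q U alarm]: least fixpoint, start Z0 = Sat(alarm) = {Done, Recv, Idle, Send, Load}, add states in Sat(~q) with some successor in Z. Z1 = {Done, Recv, Idle, Hold, Send, Load}; Z2 = {Busy, Done, Recv, Idle, Hold, Send, Load}; fixed.
Sat(E[~q U alarm]) = {Busy, Done, Recv, Idle, Hold, Send, Load}
Hold ∈ Sat(E[~q U alarm]) = {Busy, Done, Recv, Idle, Hold, Send, Load}, so the formula holds at Hold.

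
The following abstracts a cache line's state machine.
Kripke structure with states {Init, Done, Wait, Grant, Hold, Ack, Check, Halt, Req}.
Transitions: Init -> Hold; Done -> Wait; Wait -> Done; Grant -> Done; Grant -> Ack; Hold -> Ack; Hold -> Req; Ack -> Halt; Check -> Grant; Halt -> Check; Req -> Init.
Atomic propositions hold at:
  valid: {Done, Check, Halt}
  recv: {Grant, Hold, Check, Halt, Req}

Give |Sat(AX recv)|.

4

Sat(AX recv) = {s : every successor in {Grant, Hold, Check, Halt, Req}} = {Init, Ack, Check, Halt}
|Sat(AX recv)| = |{Init, Ack, Check, Halt}| = 4.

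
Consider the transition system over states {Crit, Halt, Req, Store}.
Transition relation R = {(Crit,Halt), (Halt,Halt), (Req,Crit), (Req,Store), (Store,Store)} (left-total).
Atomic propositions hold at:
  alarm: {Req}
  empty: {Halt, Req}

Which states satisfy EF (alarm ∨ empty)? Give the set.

Sat(alarm ∨ empty) = {Halt, Req}
EF (alarm ∨ empty): least fixpoint, start Z0 = {Halt, Req}, add states with some successor in Z. Z1 = {Crit, Halt, Req}; fixed.
Sat(EF (alarm ∨ empty)) = {Crit, Halt, Req}

{Crit, Halt, Req}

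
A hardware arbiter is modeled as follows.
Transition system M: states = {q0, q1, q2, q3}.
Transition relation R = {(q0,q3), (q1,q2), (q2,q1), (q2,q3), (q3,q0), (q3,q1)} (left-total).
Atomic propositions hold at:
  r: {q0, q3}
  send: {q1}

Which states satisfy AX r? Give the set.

Sat(AX r) = {s : every successor in {q0, q3}} = {q0}

{q0}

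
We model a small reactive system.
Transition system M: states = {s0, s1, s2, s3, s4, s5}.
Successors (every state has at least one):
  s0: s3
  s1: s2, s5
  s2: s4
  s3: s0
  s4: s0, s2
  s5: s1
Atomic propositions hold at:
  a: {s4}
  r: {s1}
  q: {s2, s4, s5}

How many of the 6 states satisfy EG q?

EG q: greatest fixpoint, start Z0 = {s2, s4, s5}, keep only states in Sat with some successor in Z. Z1 = {s2, s4}; fixed.
Sat(EG q) = {s2, s4}
|Sat(EG q)| = |{s2, s4}| = 2.

2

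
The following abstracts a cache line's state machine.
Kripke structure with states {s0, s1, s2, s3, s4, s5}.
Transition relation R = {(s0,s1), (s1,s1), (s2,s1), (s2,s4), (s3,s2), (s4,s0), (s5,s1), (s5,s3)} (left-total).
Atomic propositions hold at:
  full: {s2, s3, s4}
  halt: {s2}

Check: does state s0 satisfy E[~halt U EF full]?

Sat(~halt) = {s0, s1, s3, s4, s5}
EF full: least fixpoint, start Z0 = {s2, s3, s4}, add states with some successor in Z. Z1 = {s2, s3, s4, s5}; fixed.
Sat(EF full) = {s2, s3, s4, s5}
E[~halt U EF full]: least fixpoint, start Z0 = Sat(EF full) = {s2, s3, s4, s5}, add states in Sat(~halt) with some successor in Z. Already a fixed point.
Sat(E[~halt U EF full]) = {s2, s3, s4, s5}
s0 ∉ Sat(E[~halt U EF full]) = {s2, s3, s4, s5}, so the formula does not hold at s0.

No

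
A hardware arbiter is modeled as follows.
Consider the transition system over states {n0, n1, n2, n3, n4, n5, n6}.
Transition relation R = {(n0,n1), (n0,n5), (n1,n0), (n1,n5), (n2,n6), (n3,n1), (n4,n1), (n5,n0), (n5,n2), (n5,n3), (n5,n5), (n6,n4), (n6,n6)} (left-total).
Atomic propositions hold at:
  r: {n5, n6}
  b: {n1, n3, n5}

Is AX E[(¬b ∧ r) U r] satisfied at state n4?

No

Sat(¬b) = {n0, n2, n4, n6}
Sat(¬b ∧ r) = {n6}
E[(¬b ∧ r) U r]: least fixpoint, start Z0 = Sat(r) = {n5, n6}, add states in Sat(¬b ∧ r) with some successor in Z. Already a fixed point.
Sat(E[(¬b ∧ r) U r]) = {n5, n6}
Sat(AX E[(¬b ∧ r) U r]) = {s : every successor in {n5, n6}} = {n2}
n4 ∉ Sat(AX E[(¬b ∧ r) U r]) = {n2}, so the formula does not hold at n4.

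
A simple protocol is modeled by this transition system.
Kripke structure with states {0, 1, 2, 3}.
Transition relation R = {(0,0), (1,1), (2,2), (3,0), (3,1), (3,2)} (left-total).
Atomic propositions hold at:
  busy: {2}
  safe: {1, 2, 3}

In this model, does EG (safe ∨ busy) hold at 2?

Yes

Sat(safe ∨ busy) = {1, 2, 3}
EG (safe ∨ busy): greatest fixpoint, start Z0 = {1, 2, 3}, keep only states in Sat with some successor in Z. Already a fixed point.
Sat(EG (safe ∨ busy)) = {1, 2, 3}
2 ∈ Sat(EG (safe ∨ busy)) = {1, 2, 3}, so the formula holds at 2.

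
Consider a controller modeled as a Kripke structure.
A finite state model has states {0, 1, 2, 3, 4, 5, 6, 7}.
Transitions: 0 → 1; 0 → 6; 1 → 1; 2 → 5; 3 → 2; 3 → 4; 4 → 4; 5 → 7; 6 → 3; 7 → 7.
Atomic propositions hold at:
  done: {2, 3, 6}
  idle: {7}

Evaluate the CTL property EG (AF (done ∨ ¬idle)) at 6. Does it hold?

Yes

Sat(¬idle) = {0, 1, 2, 3, 4, 5, 6}
Sat(done ∨ ¬idle) = {0, 1, 2, 3, 4, 5, 6}
AF (done ∨ ¬idle): least fixpoint, start Z0 = {0, 1, 2, 3, 4, 5, 6}, add states with every successor in Z. Already a fixed point.
Sat(AF (done ∨ ¬idle)) = {0, 1, 2, 3, 4, 5, 6}
EG (AF (done ∨ ¬idle)): greatest fixpoint, start Z0 = {0, 1, 2, 3, 4, 5, 6}, keep only states in Sat with some successor in Z. Z1 = {0, 1, 2, 3, 4, 6}; Z2 = {0, 1, 3, 4, 6}; fixed.
Sat(EG (AF (done ∨ ¬idle))) = {0, 1, 3, 4, 6}
6 ∈ Sat(EG (AF (done ∨ ¬idle))) = {0, 1, 3, 4, 6}, so the formula holds at 6.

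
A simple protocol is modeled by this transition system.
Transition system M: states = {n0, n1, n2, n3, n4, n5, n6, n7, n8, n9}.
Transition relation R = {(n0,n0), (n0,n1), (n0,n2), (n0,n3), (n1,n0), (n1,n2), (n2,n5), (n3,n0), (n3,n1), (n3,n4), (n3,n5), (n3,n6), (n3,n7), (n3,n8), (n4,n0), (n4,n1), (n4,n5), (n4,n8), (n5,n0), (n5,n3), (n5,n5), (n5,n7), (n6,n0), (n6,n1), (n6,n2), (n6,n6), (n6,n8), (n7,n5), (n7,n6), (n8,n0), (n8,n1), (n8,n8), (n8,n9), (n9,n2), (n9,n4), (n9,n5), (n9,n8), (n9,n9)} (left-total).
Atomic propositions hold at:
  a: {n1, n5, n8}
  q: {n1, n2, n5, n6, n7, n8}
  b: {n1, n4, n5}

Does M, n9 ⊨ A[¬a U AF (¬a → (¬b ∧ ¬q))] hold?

Sat(¬a) = {n0, n2, n3, n4, n6, n7, n9}
Sat(¬b) = {n0, n2, n3, n6, n7, n8, n9}
Sat(¬q) = {n0, n3, n4, n9}
Sat(¬b ∧ ¬q) = {n0, n3, n9}
Sat(¬a → (¬b ∧ ¬q)) = {n0, n1, n3, n5, n8, n9}
AF (¬a → (¬b ∧ ¬q)): least fixpoint, start Z0 = {n0, n1, n3, n5, n8, n9}, add states with every successor in Z. Z1 = {n0, n1, n2, n3, n4, n5, n8, n9}; fixed.
Sat(AF (¬a → (¬b ∧ ¬q))) = {n0, n1, n2, n3, n4, n5, n8, n9}
A[¬a U AF (¬a → (¬b ∧ ¬q))]: least fixpoint, start Z0 = Sat(AF (¬a → (¬b ∧ ¬q))) = {n0, n1, n2, n3, n4, n5, n8, n9}, add states in Sat(¬a) with every successor in Z. Already a fixed point.
Sat(A[¬a U AF (¬a → (¬b ∧ ¬q))]) = {n0, n1, n2, n3, n4, n5, n8, n9}
n9 ∈ Sat(A[¬a U AF (¬a → (¬b ∧ ¬q))]) = {n0, n1, n2, n3, n4, n5, n8, n9}, so the formula holds at n9.

Yes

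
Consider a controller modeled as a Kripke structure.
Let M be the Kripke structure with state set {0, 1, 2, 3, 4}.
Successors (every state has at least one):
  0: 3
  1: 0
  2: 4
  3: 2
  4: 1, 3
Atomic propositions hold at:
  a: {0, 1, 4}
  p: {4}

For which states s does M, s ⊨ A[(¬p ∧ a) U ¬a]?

Sat(¬p) = {0, 1, 2, 3}
Sat(¬p ∧ a) = {0, 1}
Sat(¬a) = {2, 3}
A[(¬p ∧ a) U ¬a]: least fixpoint, start Z0 = Sat(¬a) = {2, 3}, add states in Sat(¬p ∧ a) with every successor in Z. Z1 = {0, 2, 3}; Z2 = {0, 1, 2, 3}; fixed.
Sat(A[(¬p ∧ a) U ¬a]) = {0, 1, 2, 3}

{0, 1, 2, 3}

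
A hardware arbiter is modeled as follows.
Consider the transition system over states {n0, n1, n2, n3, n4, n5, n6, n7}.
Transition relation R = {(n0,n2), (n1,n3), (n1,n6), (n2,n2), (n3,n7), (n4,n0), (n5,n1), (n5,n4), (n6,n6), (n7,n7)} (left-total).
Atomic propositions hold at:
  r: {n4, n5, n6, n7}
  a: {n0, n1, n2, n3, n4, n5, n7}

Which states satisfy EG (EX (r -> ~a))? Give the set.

Sat(~a) = {n6}
Sat(r -> ~a) = {n0, n1, n2, n3, n6}
Sat(EX (r -> ~a)) = {s : some successor in {n0, n1, n2, n3, n6}} = {n0, n1, n2, n4, n5, n6}
EG (EX (r -> ~a)): greatest fixpoint, start Z0 = {n0, n1, n2, n4, n5, n6}, keep only states in Sat with some successor in Z. Already a fixed point.
Sat(EG (EX (r -> ~a))) = {n0, n1, n2, n4, n5, n6}

{n0, n1, n2, n4, n5, n6}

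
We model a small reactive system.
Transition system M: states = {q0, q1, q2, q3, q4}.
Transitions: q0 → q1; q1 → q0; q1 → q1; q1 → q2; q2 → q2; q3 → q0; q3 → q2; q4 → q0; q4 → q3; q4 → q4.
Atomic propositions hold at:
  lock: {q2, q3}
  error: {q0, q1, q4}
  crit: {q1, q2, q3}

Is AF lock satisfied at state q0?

AF lock: least fixpoint, start Z0 = {q2, q3}, add states with every successor in Z. Already a fixed point.
Sat(AF lock) = {q2, q3}
q0 ∉ Sat(AF lock) = {q2, q3}, so the formula does not hold at q0.

No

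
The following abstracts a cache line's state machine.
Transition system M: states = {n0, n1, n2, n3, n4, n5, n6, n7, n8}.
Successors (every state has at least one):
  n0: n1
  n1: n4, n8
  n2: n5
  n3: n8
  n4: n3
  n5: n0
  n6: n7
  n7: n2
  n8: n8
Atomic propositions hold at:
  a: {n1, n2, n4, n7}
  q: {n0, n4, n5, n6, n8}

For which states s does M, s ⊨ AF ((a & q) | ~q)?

{n0, n1, n2, n3, n4, n5, n6, n7}

Sat(a & q) = {n4}
Sat(~q) = {n1, n2, n3, n7}
Sat((a & q) | ~q) = {n1, n2, n3, n4, n7}
AF ((a & q) | ~q): least fixpoint, start Z0 = {n1, n2, n3, n4, n7}, add states with every successor in Z. Z1 = {n0, n1, n2, n3, n4, n6, n7}; Z2 = {n0, n1, n2, n3, n4, n5, n6, n7}; fixed.
Sat(AF ((a & q) | ~q)) = {n0, n1, n2, n3, n4, n5, n6, n7}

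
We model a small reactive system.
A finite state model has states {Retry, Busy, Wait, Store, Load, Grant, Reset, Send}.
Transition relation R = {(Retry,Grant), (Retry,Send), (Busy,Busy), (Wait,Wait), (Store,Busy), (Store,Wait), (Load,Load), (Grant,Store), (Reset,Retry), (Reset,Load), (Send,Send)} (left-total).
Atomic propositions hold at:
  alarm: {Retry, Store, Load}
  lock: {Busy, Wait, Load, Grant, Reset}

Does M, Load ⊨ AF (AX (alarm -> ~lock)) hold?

No

Sat(~lock) = {Retry, Store, Send}
Sat(alarm -> ~lock) = {Retry, Busy, Wait, Store, Grant, Reset, Send}
Sat(AX (alarm -> ~lock)) = {s : every successor in {Retry, Busy, Wait, Store, Grant, Reset, Send}} = {Retry, Busy, Wait, Store, Grant, Send}
AF (AX (alarm -> ~lock)): least fixpoint, start Z0 = {Retry, Busy, Wait, Store, Grant, Send}, add states with every successor in Z. Already a fixed point.
Sat(AF (AX (alarm -> ~lock))) = {Retry, Busy, Wait, Store, Grant, Send}
Load ∉ Sat(AF (AX (alarm -> ~lock))) = {Retry, Busy, Wait, Store, Grant, Send}, so the formula does not hold at Load.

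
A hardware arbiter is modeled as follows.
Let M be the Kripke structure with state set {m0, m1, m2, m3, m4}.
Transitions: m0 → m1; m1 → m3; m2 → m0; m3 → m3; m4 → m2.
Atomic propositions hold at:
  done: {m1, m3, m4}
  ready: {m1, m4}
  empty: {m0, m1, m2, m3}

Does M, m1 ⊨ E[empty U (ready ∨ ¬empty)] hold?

Sat(¬empty) = {m4}
Sat(ready ∨ ¬empty) = {m1, m4}
E[empty U (ready ∨ ¬empty)]: least fixpoint, start Z0 = Sat((ready ∨ ¬empty)) = {m1, m4}, add states in Sat(empty) with some successor in Z. Z1 = {m0, m1, m4}; Z2 = {m0, m1, m2, m4}; fixed.
Sat(E[empty U (ready ∨ ¬empty)]) = {m0, m1, m2, m4}
m1 ∈ Sat(E[empty U (ready ∨ ¬empty)]) = {m0, m1, m2, m4}, so the formula holds at m1.

Yes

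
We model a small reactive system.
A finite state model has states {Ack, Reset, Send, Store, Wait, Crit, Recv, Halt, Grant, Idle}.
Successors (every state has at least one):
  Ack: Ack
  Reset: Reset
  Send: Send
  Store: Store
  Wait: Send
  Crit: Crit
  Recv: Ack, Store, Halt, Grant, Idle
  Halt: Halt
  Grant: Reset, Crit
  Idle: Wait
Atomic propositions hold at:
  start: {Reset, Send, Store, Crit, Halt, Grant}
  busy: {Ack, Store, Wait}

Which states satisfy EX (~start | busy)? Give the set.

Sat(~start) = {Ack, Wait, Recv, Idle}
Sat(~start | busy) = {Ack, Store, Wait, Recv, Idle}
Sat(EX (~start | busy)) = {s : some successor in {Ack, Store, Wait, Recv, Idle}} = {Ack, Store, Recv, Idle}

{Ack, Store, Recv, Idle}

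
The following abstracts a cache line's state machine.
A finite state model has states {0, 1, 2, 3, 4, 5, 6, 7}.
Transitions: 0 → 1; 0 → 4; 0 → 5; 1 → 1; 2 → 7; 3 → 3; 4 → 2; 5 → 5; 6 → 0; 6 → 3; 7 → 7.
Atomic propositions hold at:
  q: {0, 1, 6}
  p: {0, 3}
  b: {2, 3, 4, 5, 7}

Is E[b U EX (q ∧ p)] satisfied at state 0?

Sat(q ∧ p) = {0}
Sat(EX (q ∧ p)) = {s : some successor in {0}} = {6}
E[b U EX (q ∧ p)]: least fixpoint, start Z0 = Sat(EX (q ∧ p)) = {6}, add states in Sat(b) with some successor in Z. Already a fixed point.
Sat(E[b U EX (q ∧ p)]) = {6}
0 ∉ Sat(E[b U EX (q ∧ p)]) = {6}, so the formula does not hold at 0.

No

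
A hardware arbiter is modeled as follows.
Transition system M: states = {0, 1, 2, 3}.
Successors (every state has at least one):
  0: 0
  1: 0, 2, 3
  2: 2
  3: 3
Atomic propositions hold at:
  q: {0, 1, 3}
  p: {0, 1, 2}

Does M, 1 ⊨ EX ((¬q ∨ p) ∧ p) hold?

Yes

Sat(¬q) = {2}
Sat(¬q ∨ p) = {0, 1, 2}
Sat((¬q ∨ p) ∧ p) = {0, 1, 2}
Sat(EX ((¬q ∨ p) ∧ p)) = {s : some successor in {0, 1, 2}} = {0, 1, 2}
1 ∈ Sat(EX ((¬q ∨ p) ∧ p)) = {0, 1, 2}, so the formula holds at 1.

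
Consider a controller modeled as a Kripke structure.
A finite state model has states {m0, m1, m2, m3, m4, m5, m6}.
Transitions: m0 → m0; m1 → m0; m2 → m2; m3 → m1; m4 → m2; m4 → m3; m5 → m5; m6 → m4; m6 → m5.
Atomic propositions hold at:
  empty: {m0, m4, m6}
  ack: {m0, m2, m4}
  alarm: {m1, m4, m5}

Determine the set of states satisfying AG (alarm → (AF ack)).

{m0, m1, m2, m3, m4}

AF ack: least fixpoint, start Z0 = {m0, m2, m4}, add states with every successor in Z. Z1 = {m0, m1, m2, m4}; Z2 = {m0, m1, m2, m3, m4}; fixed.
Sat(AF ack) = {m0, m1, m2, m3, m4}
Sat(alarm → (AF ack)) = {m0, m1, m2, m3, m4, m6}
AG (alarm → (AF ack)): greatest fixpoint, start Z0 = {m0, m1, m2, m3, m4, m6}, keep only states in Sat with every successor in Z. Z1 = {m0, m1, m2, m3, m4}; fixed.
Sat(AG (alarm → (AF ack))) = {m0, m1, m2, m3, m4}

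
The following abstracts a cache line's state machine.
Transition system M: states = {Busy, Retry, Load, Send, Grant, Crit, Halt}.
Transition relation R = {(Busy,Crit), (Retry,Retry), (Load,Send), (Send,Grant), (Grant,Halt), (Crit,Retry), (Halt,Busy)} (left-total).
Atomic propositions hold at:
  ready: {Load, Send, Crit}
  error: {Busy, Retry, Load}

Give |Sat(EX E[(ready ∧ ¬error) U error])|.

4

Sat(¬error) = {Send, Grant, Crit, Halt}
Sat(ready ∧ ¬error) = {Send, Crit}
E[(ready ∧ ¬error) U error]: least fixpoint, start Z0 = Sat(error) = {Busy, Retry, Load}, add states in Sat(ready ∧ ¬error) with some successor in Z. Z1 = {Busy, Retry, Load, Crit}; fixed.
Sat(E[(ready ∧ ¬error) U error]) = {Busy, Retry, Load, Crit}
Sat(EX E[(ready ∧ ¬error) U error]) = {s : some successor in {Busy, Retry, Load, Crit}} = {Busy, Retry, Crit, Halt}
|Sat(EX E[(ready ∧ ¬error) U error])| = |{Busy, Retry, Crit, Halt}| = 4.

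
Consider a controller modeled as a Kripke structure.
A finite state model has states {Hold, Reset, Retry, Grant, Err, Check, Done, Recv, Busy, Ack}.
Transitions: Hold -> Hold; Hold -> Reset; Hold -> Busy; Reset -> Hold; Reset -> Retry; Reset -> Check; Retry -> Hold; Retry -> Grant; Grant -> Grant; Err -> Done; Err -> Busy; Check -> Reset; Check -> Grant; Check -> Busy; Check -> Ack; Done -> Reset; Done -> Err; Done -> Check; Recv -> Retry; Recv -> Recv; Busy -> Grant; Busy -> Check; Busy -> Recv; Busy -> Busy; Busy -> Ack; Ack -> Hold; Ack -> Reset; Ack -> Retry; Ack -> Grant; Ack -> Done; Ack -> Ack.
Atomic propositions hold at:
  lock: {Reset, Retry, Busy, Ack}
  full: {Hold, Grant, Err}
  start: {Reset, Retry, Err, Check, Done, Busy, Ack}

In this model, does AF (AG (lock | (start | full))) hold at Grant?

Yes

Sat(start | full) = {Hold, Reset, Retry, Grant, Err, Check, Done, Busy, Ack}
Sat(lock | (start | full)) = {Hold, Reset, Retry, Grant, Err, Check, Done, Busy, Ack}
AG (lock | (start | full)): greatest fixpoint, start Z0 = {Hold, Reset, Retry, Grant, Err, Check, Done, Busy, Ack}, keep only states in Sat with every successor in Z. Z1 = {Hold, Reset, Retry, Grant, Err, Check, Done, Ack}; Z2 = {Reset, Retry, Grant, Done, Ack}; Z3 = {Grant}; fixed.
Sat(AG (lock | (start | full))) = {Grant}
AF (AG (lock | (start | full))): least fixpoint, start Z0 = {Grant}, add states with every successor in Z. Already a fixed point.
Sat(AF (AG (lock | (start | full)))) = {Grant}
Grant ∈ Sat(AF (AG (lock | (start | full)))) = {Grant}, so the formula holds at Grant.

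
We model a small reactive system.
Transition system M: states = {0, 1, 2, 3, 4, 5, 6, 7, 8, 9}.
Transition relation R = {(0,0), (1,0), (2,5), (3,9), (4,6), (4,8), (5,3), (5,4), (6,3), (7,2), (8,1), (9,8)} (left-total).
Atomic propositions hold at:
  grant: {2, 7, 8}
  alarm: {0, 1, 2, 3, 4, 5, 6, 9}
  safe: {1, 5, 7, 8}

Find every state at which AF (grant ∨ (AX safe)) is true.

Sat(AX safe) = {s : every successor in {1, 5, 7, 8}} = {2, 8, 9}
Sat(grant ∨ (AX safe)) = {2, 7, 8, 9}
AF (grant ∨ (AX safe)): least fixpoint, start Z0 = {2, 7, 8, 9}, add states with every successor in Z. Z1 = {2, 3, 7, 8, 9}; Z2 = {2, 3, 6, 7, 8, 9}; Z3 = {2, 3, 4, 6, 7, 8, 9}; Z4 = {2, 3, 4, 5, 6, 7, 8, 9}; fixed.
Sat(AF (grant ∨ (AX safe))) = {2, 3, 4, 5, 6, 7, 8, 9}

{2, 3, 4, 5, 6, 7, 8, 9}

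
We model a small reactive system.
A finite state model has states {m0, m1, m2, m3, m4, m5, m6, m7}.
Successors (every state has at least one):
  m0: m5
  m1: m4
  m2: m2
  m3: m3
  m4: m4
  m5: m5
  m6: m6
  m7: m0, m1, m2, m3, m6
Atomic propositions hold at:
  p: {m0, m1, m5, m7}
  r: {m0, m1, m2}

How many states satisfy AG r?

AG r: greatest fixpoint, start Z0 = {m0, m1, m2}, keep only states in Sat with every successor in Z. Z1 = {m2}; fixed.
Sat(AG r) = {m2}
|Sat(AG r)| = |{m2}| = 1.

1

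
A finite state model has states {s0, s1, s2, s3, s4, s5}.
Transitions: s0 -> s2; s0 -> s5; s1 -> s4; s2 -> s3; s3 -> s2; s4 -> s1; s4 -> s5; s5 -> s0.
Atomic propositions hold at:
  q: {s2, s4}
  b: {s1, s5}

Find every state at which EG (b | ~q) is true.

Sat(~q) = {s0, s1, s3, s5}
Sat(b | ~q) = {s0, s1, s3, s5}
EG (b | ~q): greatest fixpoint, start Z0 = {s0, s1, s3, s5}, keep only states in Sat with some successor in Z. Z1 = {s0, s5}; fixed.
Sat(EG (b | ~q)) = {s0, s5}

{s0, s5}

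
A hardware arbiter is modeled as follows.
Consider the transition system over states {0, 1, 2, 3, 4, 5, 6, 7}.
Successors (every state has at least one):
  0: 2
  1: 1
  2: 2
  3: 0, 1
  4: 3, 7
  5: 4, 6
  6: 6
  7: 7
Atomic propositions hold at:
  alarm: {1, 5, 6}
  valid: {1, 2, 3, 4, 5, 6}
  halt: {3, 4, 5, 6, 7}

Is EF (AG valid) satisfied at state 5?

AG valid: greatest fixpoint, start Z0 = {1, 2, 3, 4, 5, 6}, keep only states in Sat with every successor in Z. Z1 = {1, 2, 5, 6}; Z2 = {1, 2, 6}; fixed.
Sat(AG valid) = {1, 2, 6}
EF (AG valid): least fixpoint, start Z0 = {1, 2, 6}, add states with some successor in Z. Z1 = {0, 1, 2, 3, 5, 6}; Z2 = {0, 1, 2, 3, 4, 5, 6}; fixed.
Sat(EF (AG valid)) = {0, 1, 2, 3, 4, 5, 6}
5 ∈ Sat(EF (AG valid)) = {0, 1, 2, 3, 4, 5, 6}, so the formula holds at 5.

Yes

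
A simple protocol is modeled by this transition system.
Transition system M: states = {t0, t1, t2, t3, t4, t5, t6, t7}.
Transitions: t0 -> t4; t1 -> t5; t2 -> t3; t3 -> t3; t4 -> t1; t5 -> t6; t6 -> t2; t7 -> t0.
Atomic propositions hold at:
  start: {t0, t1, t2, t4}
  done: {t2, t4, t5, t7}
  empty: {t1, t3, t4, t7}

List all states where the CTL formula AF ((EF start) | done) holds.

{t0, t1, t2, t4, t5, t6, t7}

EF start: least fixpoint, start Z0 = {t0, t1, t2, t4}, add states with some successor in Z. Z1 = {t0, t1, t2, t4, t6, t7}; Z2 = {t0, t1, t2, t4, t5, t6, t7}; fixed.
Sat(EF start) = {t0, t1, t2, t4, t5, t6, t7}
Sat((EF start) | done) = {t0, t1, t2, t4, t5, t6, t7}
AF ((EF start) | done): least fixpoint, start Z0 = {t0, t1, t2, t4, t5, t6, t7}, add states with every successor in Z. Already a fixed point.
Sat(AF ((EF start) | done)) = {t0, t1, t2, t4, t5, t6, t7}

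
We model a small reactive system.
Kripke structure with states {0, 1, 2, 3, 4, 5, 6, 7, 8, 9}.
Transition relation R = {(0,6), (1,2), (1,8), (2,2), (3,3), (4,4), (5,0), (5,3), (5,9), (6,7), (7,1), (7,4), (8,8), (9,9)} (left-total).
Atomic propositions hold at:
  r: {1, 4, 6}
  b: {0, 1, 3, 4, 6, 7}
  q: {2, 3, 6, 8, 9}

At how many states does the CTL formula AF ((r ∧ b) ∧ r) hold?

Sat(r ∧ b) = {1, 4, 6}
Sat((r ∧ b) ∧ r) = {1, 4, 6}
AF ((r ∧ b) ∧ r): least fixpoint, start Z0 = {1, 4, 6}, add states with every successor in Z. Z1 = {0, 1, 4, 6, 7}; fixed.
Sat(AF ((r ∧ b) ∧ r)) = {0, 1, 4, 6, 7}
|Sat(AF ((r ∧ b) ∧ r))| = |{0, 1, 4, 6, 7}| = 5.

5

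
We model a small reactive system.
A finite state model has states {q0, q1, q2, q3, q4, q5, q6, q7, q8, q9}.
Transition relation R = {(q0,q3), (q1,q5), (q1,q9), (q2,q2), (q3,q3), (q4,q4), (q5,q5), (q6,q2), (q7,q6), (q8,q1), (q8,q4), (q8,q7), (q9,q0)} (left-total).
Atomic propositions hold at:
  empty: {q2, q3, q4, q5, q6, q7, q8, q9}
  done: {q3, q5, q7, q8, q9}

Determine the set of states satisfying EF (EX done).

Sat(EX done) = {s : some successor in {q3, q5, q7, q8, q9}} = {q0, q1, q3, q5, q8}
EF (EX done): least fixpoint, start Z0 = {q0, q1, q3, q5, q8}, add states with some successor in Z. Z1 = {q0, q1, q3, q5, q8, q9}; fixed.
Sat(EF (EX done)) = {q0, q1, q3, q5, q8, q9}

{q0, q1, q3, q5, q8, q9}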